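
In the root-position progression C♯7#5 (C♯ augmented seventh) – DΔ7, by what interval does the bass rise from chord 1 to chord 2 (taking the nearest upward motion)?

minor 2nd

The roots are C♯ and D.
From C♯ to D: 1 semitone over a second = minor.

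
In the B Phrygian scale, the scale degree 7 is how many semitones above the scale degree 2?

The scale is B C D E F# G A.
C up to A is a major sixth — 9 semitones.

9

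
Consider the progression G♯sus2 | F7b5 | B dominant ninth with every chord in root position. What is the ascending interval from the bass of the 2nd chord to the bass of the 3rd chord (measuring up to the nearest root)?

The roots are F and B.
4 letter names make it a fourth; at 6 semitones (a half step wider than perfect) the quality is augmented.

augmented 4th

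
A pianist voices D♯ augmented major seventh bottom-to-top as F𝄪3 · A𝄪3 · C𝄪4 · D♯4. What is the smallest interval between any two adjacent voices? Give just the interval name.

Adjacent intervals: F𝄪3→A𝄪3 = major third; A𝄪3→C𝄪4 = minor third; C𝄪4→D♯4 = minor second.
The smallest is C𝄪4 to D♯4, a minor second (1 semitone).

minor 2nd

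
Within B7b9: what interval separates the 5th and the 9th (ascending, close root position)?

The chord tones of B7b9 (B dominant seventh flat nine) are B-D#-F#-A-C.
The 5th is F# and the 9th is C.
5 letter names make it a fifth; at 6 semitones (a half step narrower than perfect) the quality is diminished.

diminished fifth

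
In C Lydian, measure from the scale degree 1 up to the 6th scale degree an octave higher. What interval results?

Spelling C Lydian: C D E F# G A B.
That puts C below A.
Counting 13 letters and 21 half steps from C gives a major thirteenth.

M13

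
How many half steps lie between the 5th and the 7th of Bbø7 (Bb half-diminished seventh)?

4

Bbø7 (Bb half-diminished seventh): Bb, Db, Fb, Ab.
Fb to Ab is a major third: 4 semitones.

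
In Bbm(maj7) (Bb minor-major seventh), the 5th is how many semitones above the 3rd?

4

Bbm(maj7) (Bb minor-major seventh) is spelled Bb–Db–F–A.
Db to F is a major third: 4 semitones.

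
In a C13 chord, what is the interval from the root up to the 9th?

C dominant thirteenth is spelled C, E, G, Bb, D, A.
Root = C; 9th = D.
Counting 9 letters and 14 half steps from C gives a major ninth.

major ninth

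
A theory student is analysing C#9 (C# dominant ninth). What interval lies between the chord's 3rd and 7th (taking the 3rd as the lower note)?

diminished fifth

The chord tones of C#9 are C# E# G# B D#.
The 3rd is E# and the 7th is B.
E# up to B is 6 semitones, a half step narrower than a perfect fifth, so the interval is diminished.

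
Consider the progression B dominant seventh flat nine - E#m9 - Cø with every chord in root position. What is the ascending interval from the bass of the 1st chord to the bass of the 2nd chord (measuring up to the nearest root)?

A4

The roots are B and E#.
From B to E#: 6 semitones over a fourth = augmented.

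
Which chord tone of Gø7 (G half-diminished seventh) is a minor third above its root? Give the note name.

Gø: G B♭ D♭ F.
The root is G. A minor third above G is B♭.
B♭ is the chord's 3rd.

Bb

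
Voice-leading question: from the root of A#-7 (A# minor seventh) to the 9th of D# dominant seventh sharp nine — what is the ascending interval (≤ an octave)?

augmented fifth

The root of A#-7 (A# minor seventh) is A#; the 9th of D# dominant seventh sharp nine is E##.
From A# to E##: 8 semitones over a fifth = augmented.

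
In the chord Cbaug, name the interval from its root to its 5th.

The chord tones of Cbaug are Cb–Eb–G.
Root = Cb; 5th = G.
From Cb to G: 8 semitones over a fifth = augmented.

augmented fifth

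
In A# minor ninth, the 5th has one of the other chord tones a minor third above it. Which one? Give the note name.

G#

The chord tones of A#min9 are A#, C#, E#, G#, B#.
The 5th is E#. A minor third above E# is G#.
G# is the chord's 7th.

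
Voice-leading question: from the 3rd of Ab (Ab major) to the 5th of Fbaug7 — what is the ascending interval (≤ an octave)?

The 3rd of Ab (Ab major) is C; the 5th of Fbaug7 is C.
C up to C spans 1 letter names and 0 semitones — a perfect unison.

perfect unison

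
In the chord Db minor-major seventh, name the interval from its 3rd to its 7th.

Db minor-major seventh: Db Fb Ab C.
That puts Fb below C.
Fb up to C is 8 semitones, a half step wider than a perfect fifth, so the interval is augmented.

augmented 5th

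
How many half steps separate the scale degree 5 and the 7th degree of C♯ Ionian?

4

The scale is C♯ D♯ E♯ F♯ G♯ A♯ B♯.
G♯ up to B♯ is a major third — 4 semitones.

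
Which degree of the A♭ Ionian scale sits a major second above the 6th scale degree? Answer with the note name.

The scale is A♭ B♭ C D♭ E♭ F G.
The 6th scale degree is F; a major second above that is G — scale degree 7.

G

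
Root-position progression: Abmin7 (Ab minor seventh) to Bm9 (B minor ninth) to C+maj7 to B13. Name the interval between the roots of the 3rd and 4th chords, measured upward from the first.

The roots are C and B.
From C to B is 11 semitones, exactly the major seventh.

major seventh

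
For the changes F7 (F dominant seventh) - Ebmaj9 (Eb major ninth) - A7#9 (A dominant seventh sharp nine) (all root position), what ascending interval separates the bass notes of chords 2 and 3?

augmented fourth

The roots are Eb and A.
Eb up to A is 6 semitones, a half step wider than a perfect fourth, so the interval is augmented.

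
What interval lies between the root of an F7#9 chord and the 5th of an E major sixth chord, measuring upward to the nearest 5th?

F7#9 has F as its root, and E major sixth has B as its 5th.
From F to B: 6 semitones over a fourth = augmented.

augmented fourth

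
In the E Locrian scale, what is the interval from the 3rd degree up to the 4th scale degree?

M2

The scale runs E F G A Bb C D.
The 3rd degree is G and the degree 4 is A.
From G to A is 2 semitones, exactly the major second.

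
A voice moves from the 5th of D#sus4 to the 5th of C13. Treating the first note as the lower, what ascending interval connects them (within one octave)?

d7

The 5th of D#sus4 is A#; the 5th of C13 is G.
A# up to G is 9 semitones, a whole step narrower than a major seventh, so the interval is diminished.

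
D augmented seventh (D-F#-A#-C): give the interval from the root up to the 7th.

Root = D; 7th = C.
D up to C is 10 semitones, a half step narrower than a major seventh, so the interval is minor.

minor seventh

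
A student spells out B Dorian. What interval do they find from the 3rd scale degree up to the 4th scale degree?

major 2nd

B dorian: B C♯ D E F♯ G♯ A.
3rd scale degree = D; scale degree 4 = E.
Counting 2 letters and 2 half steps from D gives a major second.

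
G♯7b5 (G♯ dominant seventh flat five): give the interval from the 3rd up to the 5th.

The chord tones of G♯7b5 (G♯ dominant seventh flat five) are G♯, B♯, D, F♯.
The 3rd is B♯ and the 5th is D.
3 letter names make it a third; at 2 semitones (a whole step narrower than major) the quality is diminished.

diminished third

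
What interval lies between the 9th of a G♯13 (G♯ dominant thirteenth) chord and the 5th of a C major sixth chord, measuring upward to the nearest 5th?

diminished seventh

The 9th of G♯13 (G♯ dominant thirteenth) is A♯; the 5th of C major sixth is G.
7 letter names make it a seventh; at 9 semitones (a whole step narrower than major) the quality is diminished.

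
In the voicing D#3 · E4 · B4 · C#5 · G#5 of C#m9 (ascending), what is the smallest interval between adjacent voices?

major second

Adjacent intervals: D#3→E4 = minor ninth; E4→B4 = perfect fifth; B4→C#5 = major second; C#5→G#5 = perfect fifth.
The smallest is B4 to C#5, a major second (2 semitones).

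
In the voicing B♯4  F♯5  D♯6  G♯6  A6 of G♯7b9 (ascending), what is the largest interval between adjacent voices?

major sixth

Adjacent intervals: B♯4→F♯5 = diminished fifth; F♯5→D♯6 = major sixth; D♯6→G♯6 = perfect fourth; G♯6→A6 = minor second.
The largest is F♯5 to D♯6, a major sixth (9 semitones).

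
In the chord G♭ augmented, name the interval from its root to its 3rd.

major 3rd

The chord tones of G♭aug are G♭–B♭–D.
So we need the interval from G♭ up to B♭.
From G♭ to B♭ is 4 semitones, exactly the major third.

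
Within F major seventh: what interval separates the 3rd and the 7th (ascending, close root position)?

P5

F major seventh: F, A, C, E.
3rd = A; 7th = E.
Counting 5 letters and 7 half steps from A gives a perfect fifth.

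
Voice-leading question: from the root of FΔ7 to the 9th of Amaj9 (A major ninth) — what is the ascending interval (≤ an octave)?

FΔ7 has F as its root, and Amaj9 (A major ninth) has B as its 9th.
4 letter names make it a fourth; at 6 semitones (a half step wider than perfect) the quality is augmented.

augmented 4th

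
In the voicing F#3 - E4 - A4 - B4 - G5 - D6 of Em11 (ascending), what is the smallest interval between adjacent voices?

major 2nd

Adjacent intervals: F#3→E4 = minor seventh; E4→A4 = perfect fourth; A4→B4 = major second; B4→G5 = minor sixth; G5→D6 = perfect fifth.
The smallest is A4 to B4, a major second (2 semitones).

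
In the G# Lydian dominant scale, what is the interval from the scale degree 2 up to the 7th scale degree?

G# lydian dominant: G# A# B# C## D# E# F#.
That puts A# below F#.
6 letter names make it a sixth; at 8 semitones (a half step narrower than major) the quality is minor.

m6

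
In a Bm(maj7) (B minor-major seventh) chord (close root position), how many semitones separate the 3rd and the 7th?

8

Bm(maj7) is spelled B D F♯ A♯.
D to A♯ is an augmented fifth: 8 semitones.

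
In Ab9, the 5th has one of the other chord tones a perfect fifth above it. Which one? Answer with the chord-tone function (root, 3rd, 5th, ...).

9th

Ab9 is spelled Ab C Eb Gb Bb.
The 5th is Eb. A perfect fifth above Eb is Bb.
Bb is the chord's 9th.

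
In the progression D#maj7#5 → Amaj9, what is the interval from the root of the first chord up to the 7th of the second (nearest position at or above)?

D#maj7#5 has D# as its root, and Amaj9 has G# as its 7th.
From D# to G# is 5 semitones, exactly the perfect fourth.

P4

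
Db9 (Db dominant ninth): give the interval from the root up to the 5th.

P5

The chord tones of Db9 are Db-F-Ab-Cb-Eb.
Root = Db; 5th = Ab.
Db up to Ab spans 5 letter names and 7 semitones — a perfect fifth.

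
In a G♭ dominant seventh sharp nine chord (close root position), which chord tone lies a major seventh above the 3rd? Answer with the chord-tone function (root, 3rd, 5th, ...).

9th

The chord tones of G♭7#9 are G♭–B♭–D♭–F♭–A.
The 3rd is B♭. A major seventh above B♭ is A.
A is the chord's 9th.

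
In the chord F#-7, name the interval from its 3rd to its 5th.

F#min7: F#-A-C#-E.
The 3rd is A and the 5th is C#.
A up to C# spans 3 letter names and 4 semitones — a major third.

M3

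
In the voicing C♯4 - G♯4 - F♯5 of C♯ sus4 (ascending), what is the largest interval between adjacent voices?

minor seventh

Adjacent intervals: C♯4→G♯4 = perfect fifth; G♯4→F♯5 = minor seventh.
The largest is G♯4 to F♯5, a minor seventh (10 semitones).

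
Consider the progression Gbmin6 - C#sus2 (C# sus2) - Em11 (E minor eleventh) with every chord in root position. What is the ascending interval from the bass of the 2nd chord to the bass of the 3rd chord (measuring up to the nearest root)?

The roots are C# and E.
From C# to E: 3 semitones over a third = minor.

minor third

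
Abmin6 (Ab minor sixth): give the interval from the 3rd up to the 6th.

Spelling the chord: Ab Cb Eb F.
That puts Cb below F.
From Cb to F: 6 semitones over a fourth = augmented.

augmented fourth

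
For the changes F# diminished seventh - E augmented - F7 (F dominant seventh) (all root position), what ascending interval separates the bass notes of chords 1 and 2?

minor seventh

The roots are F# and E.
F# up to E is 10 semitones, a half step narrower than a major seventh, so the interval is minor.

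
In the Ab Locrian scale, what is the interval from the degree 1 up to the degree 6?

The scale runs Ab Bbb Cb Db Ebb Fb Gb.
So we need the interval from Ab up to Fb.
From Ab to Fb: 8 semitones over a sixth = minor.

minor sixth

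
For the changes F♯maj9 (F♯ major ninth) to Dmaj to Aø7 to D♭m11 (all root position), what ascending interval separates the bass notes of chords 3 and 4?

The roots are A and D♭.
A up to D♭ is 4 semitones, a half step narrower than a perfect fourth, so the interval is diminished.

diminished fourth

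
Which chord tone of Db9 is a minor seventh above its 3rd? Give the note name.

Db dominant ninth: Db-F-Ab-Cb-Eb.
The 3rd is F. A minor seventh above F is Eb.
Eb is the chord's 9th.

Eb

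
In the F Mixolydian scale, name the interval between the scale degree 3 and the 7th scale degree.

Spelling the F Mixolydian scale: F G A Bb C D Eb.
So we need the interval from A up to Eb.
A up to Eb is 6 semitones, a half step narrower than a perfect fifth, so the interval is diminished.

d5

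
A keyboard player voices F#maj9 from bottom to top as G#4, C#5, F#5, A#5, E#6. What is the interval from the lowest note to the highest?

major 13th

The outer voices are G#4 and E#6.
From G# to E# is 21 semitones, exactly the major thirteenth.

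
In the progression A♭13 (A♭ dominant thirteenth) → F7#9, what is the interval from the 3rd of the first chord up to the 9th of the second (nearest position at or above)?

augmented fifth

A♭13 (A♭ dominant thirteenth) has C as its 3rd, and F7#9 has G♯ as its 9th.
5 letter names make it a fifth; at 8 semitones (a half step wider than perfect) the quality is augmented.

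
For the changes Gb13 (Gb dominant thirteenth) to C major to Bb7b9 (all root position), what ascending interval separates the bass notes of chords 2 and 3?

The roots are C and Bb.
From C to Bb: 10 semitones over a seventh = minor.

minor seventh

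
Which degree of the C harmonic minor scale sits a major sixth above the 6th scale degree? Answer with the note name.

F

The scale is C D Eb F G Ab B.
The 6th scale degree is Ab; a major sixth above that is F — scale degree 4.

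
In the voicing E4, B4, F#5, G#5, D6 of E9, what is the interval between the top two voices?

diminished fifth

Those voices are G#5 and D6.
G# up to D is 6 semitones, a half step narrower than a perfect fifth, so the interval is diminished.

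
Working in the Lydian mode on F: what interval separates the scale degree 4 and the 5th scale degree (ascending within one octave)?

The scale runs F G A B C D E.
So we need the interval from B up to C.
B up to C is 1 semitone, a half step narrower than a major second, so the interval is minor.

minor 2nd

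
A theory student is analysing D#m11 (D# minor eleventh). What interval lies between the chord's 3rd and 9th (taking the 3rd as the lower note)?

major seventh

D#m11 (D# minor eleventh): D#-F#-A#-C#-E#-G#.
That puts F# below E#.
From F# to E# is 11 semitones, exactly the major seventh.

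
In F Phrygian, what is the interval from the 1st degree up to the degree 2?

F phrygian: F Gb Ab Bb C Db Eb.
1st degree = F; scale degree 2 = Gb.
F up to Gb is 1 semitone, a half step narrower than a major second, so the interval is minor.

minor 2nd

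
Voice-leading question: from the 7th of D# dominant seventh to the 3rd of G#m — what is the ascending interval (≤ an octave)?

m7

D# dominant seventh has C# as its 7th, and G#m has B as its 3rd.
From C# to B: 10 semitones over a seventh = minor.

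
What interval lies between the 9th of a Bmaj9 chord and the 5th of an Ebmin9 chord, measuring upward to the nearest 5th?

Bmaj9 has C# as its 9th, and Ebmin9 has Bb as its 5th.
C# up to Bb is 9 semitones, a whole step narrower than a major seventh, so the interval is diminished.

diminished seventh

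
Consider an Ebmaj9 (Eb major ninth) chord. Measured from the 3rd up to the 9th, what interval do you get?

The chord tones of Ebmaj9 (Eb major ninth) are Eb, G, Bb, D, F.
That puts G below F.
7 letter names make it a seventh; at 10 semitones (a half step narrower than major) the quality is minor.

minor seventh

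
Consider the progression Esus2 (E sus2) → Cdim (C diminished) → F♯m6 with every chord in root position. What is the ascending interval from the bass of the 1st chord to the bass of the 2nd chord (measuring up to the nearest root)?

minor 6th

The roots are E and C.
6 letter names make it a sixth; at 8 semitones (a half step narrower than major) the quality is minor.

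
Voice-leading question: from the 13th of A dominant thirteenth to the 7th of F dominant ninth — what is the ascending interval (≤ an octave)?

diminished seventh

The 13th of A dominant thirteenth is F#; the 7th of F dominant ninth is Eb.
F# up to Eb is 9 semitones, a whole step narrower than a major seventh, so the interval is diminished.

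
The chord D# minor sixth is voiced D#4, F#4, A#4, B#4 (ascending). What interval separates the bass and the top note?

major sixth

The outer voices are D#4 and B#4.
Counting 6 letters and 9 half steps from D# gives a major sixth.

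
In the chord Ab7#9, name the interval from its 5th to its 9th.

A5

Ab dominant seventh sharp nine: Ab, C, Eb, Gb, B.
5th = Eb; 9th = B.
From Eb to B: 8 semitones over a fifth = augmented.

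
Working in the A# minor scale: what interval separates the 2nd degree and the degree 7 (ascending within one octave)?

minor sixth

The scale runs A# B# C# D# E# F# G#.
2nd degree = B#; degree 7 = G#.
From B# to G#: 8 semitones over a sixth = minor.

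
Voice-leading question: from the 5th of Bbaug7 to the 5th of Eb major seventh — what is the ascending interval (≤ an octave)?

The 5th of Bbaug7 is F#; the 5th of Eb major seventh is Bb.
4 letter names make it a fourth; at 4 semitones (a half step narrower than perfect) the quality is diminished.

diminished fourth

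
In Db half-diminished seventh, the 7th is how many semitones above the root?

10

Dbø7 is spelled Db, Fb, Abb, Cb.
Db to Cb is a minor seventh: 10 semitones.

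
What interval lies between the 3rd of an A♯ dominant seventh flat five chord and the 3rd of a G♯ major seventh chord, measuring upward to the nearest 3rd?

minor 7th

The 3rd of A♯ dominant seventh flat five is C𝄪; the 3rd of G♯ major seventh is B♯.
From C𝄪 to B♯: 10 semitones over a seventh = minor.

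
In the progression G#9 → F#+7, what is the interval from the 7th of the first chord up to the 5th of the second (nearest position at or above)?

augmented fifth

The 7th of G#9 is F#; the 5th of F#+7 is C##.
5 letter names make it a fifth; at 8 semitones (a half step wider than perfect) the quality is augmented.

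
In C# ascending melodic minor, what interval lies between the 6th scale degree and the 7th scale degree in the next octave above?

major 9th

Spelling C# ascending melodic minor: C# D# E F# G# A# B#.
That puts A# below B#.
From A# to B# is 14 semitones, exactly the major ninth.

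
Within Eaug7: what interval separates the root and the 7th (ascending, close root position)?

The chord tones of E+7 are E, G#, B#, D.
So we need the interval from E up to D.
7 letter names make it a seventh; at 10 semitones (a half step narrower than major) the quality is minor.

minor seventh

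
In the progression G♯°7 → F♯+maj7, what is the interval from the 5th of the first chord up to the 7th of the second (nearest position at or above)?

G♯°7 has D as its 5th, and F♯+maj7 has E♯ as its 7th.
From D to E♯: 3 semitones over a second = augmented.

augmented second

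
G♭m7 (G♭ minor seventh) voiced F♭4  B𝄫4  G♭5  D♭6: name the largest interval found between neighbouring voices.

major sixth

Adjacent intervals: F♭4→B𝄫4 = perfect fourth; B𝄫4→G♭5 = major sixth; G♭5→D♭6 = perfect fifth.
The largest is B𝄫4 to G♭5, a major sixth (9 semitones).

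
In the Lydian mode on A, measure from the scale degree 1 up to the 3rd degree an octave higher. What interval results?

major tenth

A lydian: A B C# D# E F# G#.
So we need the interval from A up to C#.
From A to C# is 16 semitones, exactly the major tenth.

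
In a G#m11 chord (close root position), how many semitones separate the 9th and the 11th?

G# minor eleventh is spelled G#–B–D#–F#–A#–C#.
A# to C# is a minor third: 3 semitones.

3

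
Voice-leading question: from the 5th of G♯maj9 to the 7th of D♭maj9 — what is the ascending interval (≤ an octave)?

The 5th of G♯maj9 is D♯; the 7th of D♭maj9 is C.
7 letter names make it a seventh; at 9 semitones (a whole step narrower than major) the quality is diminished.

diminished seventh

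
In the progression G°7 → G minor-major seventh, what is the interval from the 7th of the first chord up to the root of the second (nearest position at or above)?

The 7th of G°7 is Fb; the root of G minor-major seventh is G.
2 letter names make it a second; at 3 semitones (a half step wider than major) the quality is augmented.

augmented 2nd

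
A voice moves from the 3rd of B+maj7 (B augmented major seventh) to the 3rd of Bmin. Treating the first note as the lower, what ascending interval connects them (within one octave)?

B+maj7 (B augmented major seventh) has D# as its 3rd, and Bmin has D as its 3rd.
8 letter names make it an octave; at 11 semitones (a half step narrower than perfect) the quality is diminished.

diminished octave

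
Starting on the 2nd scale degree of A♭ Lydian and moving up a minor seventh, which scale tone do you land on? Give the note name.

The scale is A♭ B♭ C D E♭ F G.
The 2nd scale degree is B♭; a minor seventh above that is A♭ — scale degree 1.

Ab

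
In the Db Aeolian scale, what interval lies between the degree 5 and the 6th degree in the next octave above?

The scale runs Db Eb Fb Gb Ab Bbb Cb.
Degree 5 = Ab; degree 6 (up an octave) = Bbb.
Ab up to Bbb is 13 semitones, a half step narrower than a major ninth, so the interval is minor.

minor 9th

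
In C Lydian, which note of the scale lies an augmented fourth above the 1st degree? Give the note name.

F#

The scale is C D E F# G A B.
The 1st degree is C; an augmented fourth above that is F# — scale degree 4.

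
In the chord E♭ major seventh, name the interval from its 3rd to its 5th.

m3

Spelling the chord: E♭, G, B♭, D.
So we need the interval from G up to B♭.
G up to B♭ is 3 semitones, a half step narrower than a major third, so the interval is minor.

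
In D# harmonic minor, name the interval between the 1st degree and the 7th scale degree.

The scale runs D# E# F# G# A# B C##.
The 1st degree is D# and the 7th scale degree is C##.
D# up to C## spans 7 letter names and 11 semitones — a major seventh.

major seventh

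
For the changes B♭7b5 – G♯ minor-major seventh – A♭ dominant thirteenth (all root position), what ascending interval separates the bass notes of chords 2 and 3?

diminished second

The roots are G♯ and A♭.
G♯ up to A♭ is 0 semitones, a whole step narrower than a major second, so the interval is diminished.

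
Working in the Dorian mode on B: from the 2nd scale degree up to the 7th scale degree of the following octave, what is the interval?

B dorian: B C♯ D E F♯ G♯ A.
2nd scale degree = C♯; degree 7 (up an octave) = A.
From C♯ to A: 20 semitones over a thirteenth = minor.

minor thirteenth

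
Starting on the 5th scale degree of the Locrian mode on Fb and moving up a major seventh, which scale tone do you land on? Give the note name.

The scale is Fb Gbb Abb Bbb Cbb Dbb Ebb.
The 5th scale degree is Cbb; a major seventh above that is Bbb — scale degree 4.

Bbb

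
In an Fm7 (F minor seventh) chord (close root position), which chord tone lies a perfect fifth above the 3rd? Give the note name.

Eb

F minor seventh is spelled F–Ab–C–Eb.
The 3rd is Ab. A perfect fifth above Ab is Eb.
Eb is the chord's 7th.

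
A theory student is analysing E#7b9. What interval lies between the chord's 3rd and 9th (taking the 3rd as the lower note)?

E#7b9 is spelled E#–G##–B#–D#–F#.
3rd = G##; 9th = F#.
From G## to F#: 9 semitones over a seventh = diminished.

diminished seventh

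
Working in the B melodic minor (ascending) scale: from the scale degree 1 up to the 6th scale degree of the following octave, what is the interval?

Spelling the B melodic minor (ascending) scale: B C# D E F# G# A#.
That puts B below G#.
B up to G# spans 13 letter names and 21 semitones — a major thirteenth.

major 13th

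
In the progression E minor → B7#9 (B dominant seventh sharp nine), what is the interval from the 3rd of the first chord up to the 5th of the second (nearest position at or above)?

The 3rd of E minor is G; the 5th of B7#9 (B dominant seventh sharp nine) is F♯.
G up to F♯ spans 7 letter names and 11 semitones — a major seventh.

major seventh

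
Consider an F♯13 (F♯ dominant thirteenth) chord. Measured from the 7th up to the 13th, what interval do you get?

M7

F♯ dominant thirteenth is spelled F♯-A♯-C♯-E-G♯-D♯.
7th = E; 13th = D♯.
E up to D♯ spans 7 letter names and 11 semitones — a major seventh.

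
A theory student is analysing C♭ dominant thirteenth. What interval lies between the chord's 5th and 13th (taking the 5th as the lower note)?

M9

The chord tones of C♭13 (C♭ dominant thirteenth) are C♭-E♭-G♭-B𝄫-D♭-A♭.
So we need the interval from G♭ up to A♭.
From G♭ to A♭ is 14 semitones, exactly the major ninth.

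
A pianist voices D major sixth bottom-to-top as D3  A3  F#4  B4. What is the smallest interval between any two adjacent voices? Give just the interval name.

perfect fourth

Adjacent intervals: D3→A3 = perfect fifth; A3→F#4 = major sixth; F#4→B4 = perfect fourth.
The smallest is F#4 to B4, a perfect fourth (5 semitones).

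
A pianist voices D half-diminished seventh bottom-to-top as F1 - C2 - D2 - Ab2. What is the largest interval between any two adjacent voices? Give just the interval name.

perfect fifth

Adjacent intervals: F1→C2 = perfect fifth; C2→D2 = major second; D2→Ab2 = diminished fifth.
The largest is F1 to C2, a perfect fifth (7 semitones).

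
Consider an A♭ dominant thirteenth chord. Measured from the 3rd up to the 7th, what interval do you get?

A♭13: A♭-C-E♭-G♭-B♭-F.
So we need the interval from C up to G♭.
C up to G♭ is 6 semitones, a half step narrower than a perfect fifth, so the interval is diminished.

diminished 5th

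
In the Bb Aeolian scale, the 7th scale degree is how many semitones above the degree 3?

The scale is Bb C Db Eb F Gb Ab.
Db up to Ab is a perfect fifth — 7 semitones.

7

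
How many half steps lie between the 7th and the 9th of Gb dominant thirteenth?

Spelling the chord: Gb-Bb-Db-Fb-Ab-Eb.
Fb to Ab is a major third: 4 semitones.

4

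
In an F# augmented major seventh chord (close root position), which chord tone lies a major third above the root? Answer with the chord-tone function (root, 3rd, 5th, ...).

F#+maj7 (F# augmented major seventh): F#–A#–C##–E#.
The root is F#. A major third above F# is A#.
A# is the chord's 3rd.

3rd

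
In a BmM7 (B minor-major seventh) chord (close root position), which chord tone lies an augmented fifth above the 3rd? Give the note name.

Bm(maj7) (B minor-major seventh): B-D-F♯-A♯.
The 3rd is D. An augmented fifth above D is A♯.
A♯ is the chord's 7th.

A#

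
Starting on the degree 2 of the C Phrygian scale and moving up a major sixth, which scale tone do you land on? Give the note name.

Bb

The scale is C Db Eb F G Ab Bb.
The degree 2 is Db; a major sixth above that is Bb — scale degree 7.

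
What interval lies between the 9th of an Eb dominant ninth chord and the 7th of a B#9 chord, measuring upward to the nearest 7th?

augmented third

Eb dominant ninth has F as its 9th, and B#9 has A# as its 7th.
From F to A#: 5 semitones over a third = augmented.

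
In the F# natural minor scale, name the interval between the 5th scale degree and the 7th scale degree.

minor 3rd

F# natural minor: F# G# A B C# D E.
The 5th scale degree is C# and the degree 7 is E.
3 letter names make it a third; at 3 semitones (a half step narrower than major) the quality is minor.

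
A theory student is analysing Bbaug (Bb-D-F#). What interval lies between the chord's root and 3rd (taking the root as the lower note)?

major third

The root is Bb and the 3rd is D.
Counting 3 letters and 4 half steps from Bb gives a major third.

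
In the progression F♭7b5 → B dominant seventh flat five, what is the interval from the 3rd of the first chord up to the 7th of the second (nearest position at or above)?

augmented 1st

The 3rd of F♭7b5 is A♭; the 7th of B dominant seventh flat five is A.
From A♭ to A: 1 semitone over a unison = augmented.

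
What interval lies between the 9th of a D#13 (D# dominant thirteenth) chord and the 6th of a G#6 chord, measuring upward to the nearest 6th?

D#13 (D# dominant thirteenth) has E# as its 9th, and G#6 has E# as its 6th.
E# up to E# spans 1 letter names and 0 semitones — a perfect unison.

perfect unison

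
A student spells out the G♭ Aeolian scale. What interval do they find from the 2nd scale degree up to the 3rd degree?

Spelling the G♭ Aeolian scale: G♭ A♭ B𝄫 C♭ D♭ E𝄫 F♭.
So we need the interval from A♭ up to B𝄫.
A♭ up to B𝄫 is 1 semitone, a half step narrower than a major second, so the interval is minor.

m2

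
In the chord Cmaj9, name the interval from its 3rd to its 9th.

Spelling the chord: C–E–G–B–D.
So we need the interval from E up to D.
From E to D: 10 semitones over a seventh = minor.

minor seventh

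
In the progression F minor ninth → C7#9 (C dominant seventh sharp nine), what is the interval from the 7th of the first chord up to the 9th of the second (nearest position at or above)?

F minor ninth has E♭ as its 7th, and C7#9 (C dominant seventh sharp nine) has D♯ as its 9th.
E♭ up to D♯ is 12 semitones, a half step wider than a major seventh, so the interval is augmented.

augmented seventh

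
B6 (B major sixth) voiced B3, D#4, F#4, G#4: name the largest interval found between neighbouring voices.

major third

Adjacent intervals: B3→D#4 = major third; D#4→F#4 = minor third; F#4→G#4 = major second.
The largest is B3 to D#4, a major third (4 semitones).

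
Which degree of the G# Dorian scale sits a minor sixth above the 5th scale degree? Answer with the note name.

B

The scale is G# A# B C# D# E# F#.
The 5th scale degree is D#; a minor sixth above that is B — scale degree 3.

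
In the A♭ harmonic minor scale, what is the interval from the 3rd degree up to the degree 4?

major second

A♭ harmonic minor: A♭ B♭ C♭ D♭ E♭ F♭ G.
3rd degree = C♭; scale degree 4 = D♭.
From C♭ to D♭ is 2 semitones, exactly the major second.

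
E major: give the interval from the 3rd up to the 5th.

Spelling the chord: E, G#, B.
The 3rd is G# and the 5th is B.
From G# to B: 3 semitones over a third = minor.

minor third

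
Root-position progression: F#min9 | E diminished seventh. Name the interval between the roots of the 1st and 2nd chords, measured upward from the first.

The roots are F# and E.
7 letter names make it a seventh; at 10 semitones (a half step narrower than major) the quality is minor.

minor seventh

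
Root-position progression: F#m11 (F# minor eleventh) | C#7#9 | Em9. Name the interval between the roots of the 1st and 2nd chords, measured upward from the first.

The roots are F# and C#.
F# up to C# spans 5 letter names and 7 semitones — a perfect fifth.

perfect 5th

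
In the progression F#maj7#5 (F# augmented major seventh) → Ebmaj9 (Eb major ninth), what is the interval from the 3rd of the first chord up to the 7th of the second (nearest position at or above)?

diminished fourth

The 3rd of F#maj7#5 (F# augmented major seventh) is A#; the 7th of Ebmaj9 (Eb major ninth) is D.
4 letter names make it a fourth; at 4 semitones (a half step narrower than perfect) the quality is diminished.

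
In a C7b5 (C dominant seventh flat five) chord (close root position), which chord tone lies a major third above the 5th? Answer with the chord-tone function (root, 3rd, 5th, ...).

C7b5: C-E-Gb-Bb.
The 5th is Gb. A major third above Gb is Bb.
Bb is the chord's 7th.

7th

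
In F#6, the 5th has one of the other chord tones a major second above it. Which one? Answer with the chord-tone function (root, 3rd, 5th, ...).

The chord tones of F#6 are F#, A#, C#, D#.
The 5th is C#. A major second above C# is D#.
D# is the chord's 6th.

6th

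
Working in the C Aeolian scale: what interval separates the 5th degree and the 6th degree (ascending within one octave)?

minor 2nd

The scale runs C D Eb F G Ab Bb.
5th degree = G; degree 6 = Ab.
2 letter names make it a second; at 1 semitone (a half step narrower than major) the quality is minor.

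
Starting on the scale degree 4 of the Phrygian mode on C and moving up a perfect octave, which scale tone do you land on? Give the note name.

F

The scale is C D♭ E♭ F G A♭ B♭.
The scale degree 4 is F; a perfect octave above that is F — scale degree 4.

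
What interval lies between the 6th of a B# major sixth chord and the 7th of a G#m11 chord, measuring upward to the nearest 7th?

diminished seventh

B# major sixth has G## as its 6th, and G#m11 has F# as its 7th.
7 letter names make it a seventh; at 9 semitones (a whole step narrower than major) the quality is diminished.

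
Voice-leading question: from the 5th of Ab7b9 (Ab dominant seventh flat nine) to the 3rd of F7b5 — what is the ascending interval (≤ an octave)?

augmented 4th

Ab7b9 (Ab dominant seventh flat nine) has Eb as its 5th, and F7b5 has A as its 3rd.
From Eb to A: 6 semitones over a fourth = augmented.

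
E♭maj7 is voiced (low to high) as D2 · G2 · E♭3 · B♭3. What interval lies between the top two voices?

perfect 5th

Those voices are E♭3 and B♭3.
E♭ up to B♭ spans 5 letter names and 7 semitones — a perfect fifth.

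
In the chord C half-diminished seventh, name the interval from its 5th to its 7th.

Spelling the chord: C Eb Gb Bb.
The 5th is Gb and the 7th is Bb.
Counting 3 letters and 4 half steps from Gb gives a major third.

major third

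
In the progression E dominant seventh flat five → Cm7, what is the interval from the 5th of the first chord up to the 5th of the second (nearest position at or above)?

The 5th of E dominant seventh flat five is B♭; the 5th of Cm7 is G.
From B♭ to G is 9 semitones, exactly the major sixth.

major sixth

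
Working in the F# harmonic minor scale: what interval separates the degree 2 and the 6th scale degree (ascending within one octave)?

diminished 5th

Spelling the F# harmonic minor scale: F# G# A B C# D E#.
That puts G# below D.
From G# to D: 6 semitones over a fifth = diminished.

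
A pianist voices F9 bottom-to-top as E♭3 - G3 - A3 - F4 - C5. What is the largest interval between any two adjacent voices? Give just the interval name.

minor 6th

Adjacent intervals: E♭3→G3 = major third; G3→A3 = major second; A3→F4 = minor sixth; F4→C5 = perfect fifth.
The largest is A3 to F4, a minor sixth (8 semitones).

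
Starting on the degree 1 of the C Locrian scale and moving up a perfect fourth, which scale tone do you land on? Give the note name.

F

The scale is C Db Eb F Gb Ab Bb.
The degree 1 is C; a perfect fourth above that is F — scale degree 4.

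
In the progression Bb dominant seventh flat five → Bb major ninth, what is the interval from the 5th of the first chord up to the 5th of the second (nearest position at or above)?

augmented 1st

Bb dominant seventh flat five has Fb as its 5th, and Bb major ninth has F as its 5th.
From Fb to F: 1 semitone over a unison = augmented.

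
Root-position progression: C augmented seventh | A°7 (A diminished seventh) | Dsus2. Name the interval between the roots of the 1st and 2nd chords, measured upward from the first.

major sixth

The roots are C and A.
Counting 6 letters and 9 half steps from C gives a major sixth.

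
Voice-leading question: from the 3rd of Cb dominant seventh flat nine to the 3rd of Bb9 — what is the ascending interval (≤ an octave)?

Cb dominant seventh flat nine has Eb as its 3rd, and Bb9 has D as its 3rd.
Counting 7 letters and 11 half steps from Eb gives a major seventh.

major 7th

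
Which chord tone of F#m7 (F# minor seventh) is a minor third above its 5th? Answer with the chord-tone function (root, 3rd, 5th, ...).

7th

The chord tones of F#min7 are F# A C# E.
The 5th is C#. A minor third above C# is E.
E is the chord's 7th.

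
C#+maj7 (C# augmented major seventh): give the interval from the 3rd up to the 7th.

perfect fifth

C#maj7#5: C#–E#–G##–B#.
The 3rd is E# and the 7th is B#.
E# up to B# spans 5 letter names and 7 semitones — a perfect fifth.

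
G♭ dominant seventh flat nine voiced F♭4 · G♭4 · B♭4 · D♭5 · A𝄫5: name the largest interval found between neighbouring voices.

diminished fifth

Adjacent intervals: F♭4→G♭4 = major second; G♭4→B♭4 = major third; B♭4→D♭5 = minor third; D♭5→A𝄫5 = diminished fifth.
The largest is D♭5 to A𝄫5, a diminished fifth (6 semitones).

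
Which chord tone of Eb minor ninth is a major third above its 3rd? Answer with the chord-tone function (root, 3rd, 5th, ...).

The chord tones of Eb minor ninth are Eb-Gb-Bb-Db-F.
The 3rd is Gb. A major third above Gb is Bb.
Bb is the chord's 5th.

5th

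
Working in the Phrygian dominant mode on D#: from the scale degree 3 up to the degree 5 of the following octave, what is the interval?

Spelling the Phrygian dominant mode on D#: D# E F## G# A# B C#.
So we need the interval from F## up to A#.
From F## to A#: 15 semitones over a tenth = minor.

minor 10th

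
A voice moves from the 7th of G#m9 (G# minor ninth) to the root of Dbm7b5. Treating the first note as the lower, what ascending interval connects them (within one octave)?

G#m9 (G# minor ninth) has F# as its 7th, and Dbm7b5 has Db as its root.
F# up to Db is 7 semitones, a whole step narrower than a major sixth, so the interval is diminished.

diminished 6th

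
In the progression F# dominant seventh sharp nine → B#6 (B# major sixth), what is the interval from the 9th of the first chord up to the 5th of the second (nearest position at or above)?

minor 7th

The 9th of F# dominant seventh sharp nine is G##; the 5th of B#6 (B# major sixth) is F##.
From G## to F##: 10 semitones over a seventh = minor.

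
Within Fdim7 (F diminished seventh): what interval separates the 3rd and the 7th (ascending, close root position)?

diminished 5th

Fdim7 (F diminished seventh): F–Ab–Cb–Ebb.
The 3rd is Ab and the 7th is Ebb.
From Ab to Ebb: 6 semitones over a fifth = diminished.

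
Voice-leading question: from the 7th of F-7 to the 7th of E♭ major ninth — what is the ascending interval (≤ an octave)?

major seventh

The 7th of F-7 is E♭; the 7th of E♭ major ninth is D.
From E♭ to D is 11 semitones, exactly the major seventh.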